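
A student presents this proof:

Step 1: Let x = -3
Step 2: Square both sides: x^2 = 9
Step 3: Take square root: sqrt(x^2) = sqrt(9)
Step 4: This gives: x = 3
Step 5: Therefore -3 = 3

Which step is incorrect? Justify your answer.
Step 4: This gives: x = 3

Step 4 incorrectly states that sqrt(x^2) = x. The correct identity is sqrt(x^2) = |x|. Since x = -3 < 0, we have sqrt(x^2) = |-3| = 3, not x = -3.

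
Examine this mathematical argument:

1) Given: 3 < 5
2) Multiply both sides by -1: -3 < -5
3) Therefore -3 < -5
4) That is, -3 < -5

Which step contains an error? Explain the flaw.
Step 2: Multiply both sides by -1: -3 < -5

Step 2 multiplies both sides by -1 but fails to reverse the inequality sign. When multiplying (or dividing) an inequality by a negative number, the direction must be reversed. Since 3 < 5, we should get -3 > -5, i.e., -3 > -5.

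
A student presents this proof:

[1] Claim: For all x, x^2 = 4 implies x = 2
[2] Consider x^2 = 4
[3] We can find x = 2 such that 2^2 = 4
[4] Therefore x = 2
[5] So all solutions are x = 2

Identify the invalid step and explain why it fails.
Step 4: Therefore x = 2

Step 4 incorrectly concludes that x = 2 is the only solution. The proof shows that x = 2 is A solution (existence), but does not show it is the ONLY solution (uniqueness). In fact, x = -2 is also a solution since (-2)^2 = 4. Finding one solution doesn't prove there are no others.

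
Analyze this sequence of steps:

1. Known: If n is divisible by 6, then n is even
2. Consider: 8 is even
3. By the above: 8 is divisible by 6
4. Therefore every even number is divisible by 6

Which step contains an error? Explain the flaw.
Step 3: By the above: 8 is divisible by 6

Step 3 commits the fallacy of affirming the consequent. The known fact 'divisible by 6 → even' does NOT imply 'even → divisible by 6'. That would be the converse, which is false. For example, 8 is even but 8 ÷ 6 = 1.33, which is not an integer.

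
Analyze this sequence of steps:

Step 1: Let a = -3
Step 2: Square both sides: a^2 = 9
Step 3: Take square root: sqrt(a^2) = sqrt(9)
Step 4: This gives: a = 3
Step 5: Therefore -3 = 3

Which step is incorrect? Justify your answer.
Step 4: This gives: a = 3

Step 4 incorrectly states that sqrt(a^2) = a. The correct identity is sqrt(a^2) = |a|. Since a = -3 < 0, we have sqrt(a^2) = |-3| = 3, not a = -3.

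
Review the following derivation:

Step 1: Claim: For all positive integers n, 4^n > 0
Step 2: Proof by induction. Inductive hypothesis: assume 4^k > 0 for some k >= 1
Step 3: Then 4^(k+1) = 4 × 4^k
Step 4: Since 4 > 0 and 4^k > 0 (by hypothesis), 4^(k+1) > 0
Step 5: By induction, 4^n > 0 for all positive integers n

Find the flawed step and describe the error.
Step 5: By induction, 4^n > 0 for all positive integers n

Step 5 concludes the proof by induction, but no base case was ever established. A valid induction proof requires: (1) a base case proving 4^1 > 0, and (2) an inductive step showing IF 4^k > 0 THEN 4^(k+1) > 0. Steps 2-4 correctly establish the inductive step, but without the base case the conclusion in step 5 does not follow.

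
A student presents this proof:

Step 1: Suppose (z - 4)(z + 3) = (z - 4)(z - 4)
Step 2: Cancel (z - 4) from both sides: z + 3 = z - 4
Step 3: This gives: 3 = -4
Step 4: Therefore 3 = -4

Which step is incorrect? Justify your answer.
Step 2: Cancel (z - 4) from both sides: z + 3 = z - 4

Step 2 cancels (z - 4) from both sides. This is only valid if (z - 4) ≠ 0, i.e., z ≠ 4. When z = 4, both sides equal zero regardless of the other factors. The correct approach requires considering z = 4 as a separate case.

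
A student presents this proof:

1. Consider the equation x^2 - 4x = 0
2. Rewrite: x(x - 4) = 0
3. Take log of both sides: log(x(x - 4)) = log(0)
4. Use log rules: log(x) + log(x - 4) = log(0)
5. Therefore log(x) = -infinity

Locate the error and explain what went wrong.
Step 3: Take log of both sides: log(x(x - 4)) = log(0)

Step 3 takes the logarithm of both sides, resulting in log(0) on the right side. The logarithm is only defined for positive numbers; log(0) is undefined (approaches negative infinity). This operation is invalid.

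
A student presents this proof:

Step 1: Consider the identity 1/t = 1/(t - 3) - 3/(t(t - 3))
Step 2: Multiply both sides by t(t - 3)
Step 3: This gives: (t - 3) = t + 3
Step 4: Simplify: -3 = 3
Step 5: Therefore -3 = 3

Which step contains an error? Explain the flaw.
Step 3: This gives: (t - 3) = t + 3

Step 3 makes a sign error when clearing denominators. Multiplying -3/(t(t - 3)) by t(t - 3) gives -3, not +3. The correct result is (t - 3) = t - 3, which is trivially true, not (t - 3) = t + 3. (Step 1 is a valid identity: 1/(t - 3) - 3/(t(t - 3)) = (t - 3)/(t(t - 3)) = 1/t.)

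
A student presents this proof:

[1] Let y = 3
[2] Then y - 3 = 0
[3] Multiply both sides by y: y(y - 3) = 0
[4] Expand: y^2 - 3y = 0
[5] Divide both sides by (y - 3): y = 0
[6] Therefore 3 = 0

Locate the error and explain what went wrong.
Step 5: Divide both sides by (y - 3): y = 0

Step 5 divides both sides by (y - 3). However, since y = 3, we have (y - 3) = 0. Division by zero is undefined, making this step invalid.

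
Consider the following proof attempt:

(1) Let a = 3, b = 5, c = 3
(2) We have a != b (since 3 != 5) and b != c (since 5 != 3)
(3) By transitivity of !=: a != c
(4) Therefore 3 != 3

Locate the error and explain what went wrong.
Step 3: By transitivity of !=: a != c

Step 3 incorrectly applies transitivity to the '!=' relation. Transitivity states: if a R b and b R c, then a R c. However, '!=' is not transitive. Counterexample: 3 != 5 and 5 != 3, but 3 = 3 (both equal 3). Transitivity holds for relations like <, <=, =, but not for !=.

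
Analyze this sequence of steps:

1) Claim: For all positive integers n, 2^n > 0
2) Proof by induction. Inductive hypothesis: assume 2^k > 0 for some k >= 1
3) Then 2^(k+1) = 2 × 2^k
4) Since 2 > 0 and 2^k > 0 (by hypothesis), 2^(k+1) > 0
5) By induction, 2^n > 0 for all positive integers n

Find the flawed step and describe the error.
Step 5: By induction, 2^n > 0 for all positive integers n

Step 5 concludes the proof by induction, but no base case was ever established. A valid induction proof requires: (1) a base case proving 2^1 > 0, and (2) an inductive step showing IF 2^k > 0 THEN 2^(k+1) > 0. Steps 2-4 correctly establish the inductive step, but without the base case the conclusion in step 5 does not follow.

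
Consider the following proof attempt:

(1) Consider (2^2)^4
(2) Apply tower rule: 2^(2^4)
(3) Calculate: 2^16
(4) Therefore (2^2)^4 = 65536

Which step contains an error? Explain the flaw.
Step 2: Apply tower rule: 2^(2^4)

Step 2 incorrectly states that (a^b)^c = a^(b^c). The correct rule is (a^b)^c = a^(b×c). The actual value is (2^2)^4 = 2^8 = 256, not 2^16 = 65536.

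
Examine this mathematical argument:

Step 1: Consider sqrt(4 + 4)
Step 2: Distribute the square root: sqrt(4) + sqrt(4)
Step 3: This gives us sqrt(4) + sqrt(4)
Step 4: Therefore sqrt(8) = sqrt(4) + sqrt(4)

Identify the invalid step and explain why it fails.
Step 2: Distribute the square root: sqrt(4) + sqrt(4)

Step 2 incorrectly 'distributes' the square root over addition. The square root function does not distribute: sqrt(a + b) ≠ sqrt(a) + sqrt(b). In fact, sqrt(4 + 4) = sqrt(8) ≈ 2.8284, while sqrt(4) + sqrt(4) ≈ 4.0000.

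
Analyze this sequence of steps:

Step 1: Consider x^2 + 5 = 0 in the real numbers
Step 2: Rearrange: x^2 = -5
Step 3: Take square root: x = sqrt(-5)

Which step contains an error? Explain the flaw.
Step 3: Take square root: x = sqrt(-5)

Step 3 takes the square root of -5, which is negative. In the real number system, the square root of a negative number is undefined. The equation x^2 + 5 = 0 has no real solutions. Square roots of negative numbers only exist in the complex numbers.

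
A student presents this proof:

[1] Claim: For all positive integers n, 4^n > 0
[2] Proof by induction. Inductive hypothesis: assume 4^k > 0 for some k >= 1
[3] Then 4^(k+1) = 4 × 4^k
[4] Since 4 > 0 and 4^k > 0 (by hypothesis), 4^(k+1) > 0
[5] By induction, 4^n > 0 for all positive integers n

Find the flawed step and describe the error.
Step 5: By induction, 4^n > 0 for all positive integers n

Step 5 concludes the proof by induction, but no base case was ever established. A valid induction proof requires: (1) a base case proving 4^1 > 0, and (2) an inductive step showing IF 4^k > 0 THEN 4^(k+1) > 0. Steps 2-4 correctly establish the inductive step, but without the base case the conclusion in step 5 does not follow.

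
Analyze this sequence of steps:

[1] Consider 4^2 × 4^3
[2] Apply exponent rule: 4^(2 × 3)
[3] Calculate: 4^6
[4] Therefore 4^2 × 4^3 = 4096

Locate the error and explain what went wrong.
Step 2: Apply exponent rule: 4^(2 × 3)

Step 2 incorrectly states that a^b × a^c = a^(b×c). The correct rule is a^b × a^c = a^(b+c). The actual value is 4^2 × 4^3 = 4^5 = 1024, not 4^6 = 4096.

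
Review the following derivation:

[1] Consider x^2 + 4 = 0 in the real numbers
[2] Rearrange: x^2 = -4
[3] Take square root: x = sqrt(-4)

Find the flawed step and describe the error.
Step 3: Take square root: x = sqrt(-4)

Step 3 takes the square root of -4, which is negative. In the real number system, the square root of a negative number is undefined. The equation x^2 + 4 = 0 has no real solutions. Square roots of negative numbers only exist in the complex numbers.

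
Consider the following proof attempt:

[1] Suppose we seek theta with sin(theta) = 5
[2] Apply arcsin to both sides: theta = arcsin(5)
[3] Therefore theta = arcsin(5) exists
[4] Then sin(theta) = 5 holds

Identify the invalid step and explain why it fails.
Step 2: Apply arcsin to both sides: theta = arcsin(5)

Step 2 applies arcsin to 5. However, arcsin(x) is only defined for x in [-1, 1] because sin(theta) can only produce values in that range. Since |5| > 1, arcsin(5) is undefined. There is no angle whose sine equals 5.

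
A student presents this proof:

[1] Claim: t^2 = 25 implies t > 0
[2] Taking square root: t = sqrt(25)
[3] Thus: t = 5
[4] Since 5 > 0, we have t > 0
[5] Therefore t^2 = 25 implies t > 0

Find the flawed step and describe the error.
Step 2: Taking square root: t = sqrt(25)

Step 2 takes the square root and assumes the positive root only. The equation t^2 = 25 actually has two solutions: t = 5 and t = -5. The proof silently assumes t > 0 without justification, then uses this assumption to conclude t > 0, which is circular. The counterexample t = -5 shows the claim is false.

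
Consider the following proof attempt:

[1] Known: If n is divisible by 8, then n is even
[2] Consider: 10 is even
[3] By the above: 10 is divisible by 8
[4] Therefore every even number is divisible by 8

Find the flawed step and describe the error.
Step 3: By the above: 10 is divisible by 8

Step 3 commits the fallacy of affirming the consequent. The known fact 'divisible by 8 → even' does NOT imply 'even → divisible by 8'. That would be the converse, which is false. For example, 10 is even but 10 ÷ 8 = 1.25, which is not an integer.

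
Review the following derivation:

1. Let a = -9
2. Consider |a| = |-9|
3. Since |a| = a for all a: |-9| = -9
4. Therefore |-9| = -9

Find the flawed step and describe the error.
Step 3: Since |a| = a for all a: |-9| = -9

Step 3 incorrectly states that |a| = a for all a. The correct definition is |a| = a when a >= 0, and |a| = -a when a < 0. Since -9 < 0, we have |-9| = -(-9) = 9, not -9.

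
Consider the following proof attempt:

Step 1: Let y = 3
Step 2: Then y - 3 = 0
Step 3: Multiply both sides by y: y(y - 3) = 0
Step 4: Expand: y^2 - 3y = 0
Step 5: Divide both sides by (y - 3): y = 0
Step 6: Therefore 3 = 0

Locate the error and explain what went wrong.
Step 5: Divide both sides by (y - 3): y = 0

Step 5 divides both sides by (y - 3). However, since y = 3, we have (y - 3) = 0. Division by zero is undefined, making this step invalid.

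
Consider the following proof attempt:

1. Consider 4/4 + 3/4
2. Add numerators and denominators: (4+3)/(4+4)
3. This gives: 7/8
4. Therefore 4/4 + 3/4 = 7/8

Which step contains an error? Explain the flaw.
Step 2: Add numerators and denominators: (4+3)/(4+4)

Step 2 incorrectly adds fractions by separately adding numerators and denominators. This is wrong. The correct method requires a common denominator: 4/4 + 3/4 = (4×4 + 3×4)/(4×4) = 28/16 = 7/4. The method used gives 7/8, which is different.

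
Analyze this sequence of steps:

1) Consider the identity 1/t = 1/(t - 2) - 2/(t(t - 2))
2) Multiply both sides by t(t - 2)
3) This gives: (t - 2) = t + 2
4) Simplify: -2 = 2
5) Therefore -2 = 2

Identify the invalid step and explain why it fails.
Step 3: This gives: (t - 2) = t + 2

Step 3 makes a sign error when clearing denominators. Multiplying -2/(t(t - 2)) by t(t - 2) gives -2, not +2. The correct result is (t - 2) = t - 2, which is trivially true, not (t - 2) = t + 2. (Step 1 is a valid identity: 1/(t - 2) - 2/(t(t - 2)) = (t - 2)/(t(t - 2)) = 1/t.)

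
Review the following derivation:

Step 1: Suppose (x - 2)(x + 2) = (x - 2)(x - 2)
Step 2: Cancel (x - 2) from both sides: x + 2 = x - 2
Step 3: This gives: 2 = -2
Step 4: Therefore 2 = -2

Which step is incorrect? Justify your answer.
Step 2: Cancel (x - 2) from both sides: x + 2 = x - 2

Step 2 cancels (x - 2) from both sides. This is only valid if (x - 2) ≠ 0, i.e., x ≠ 2. When x = 2, both sides equal zero regardless of the other factors. The correct approach requires considering x = 2 as a separate case.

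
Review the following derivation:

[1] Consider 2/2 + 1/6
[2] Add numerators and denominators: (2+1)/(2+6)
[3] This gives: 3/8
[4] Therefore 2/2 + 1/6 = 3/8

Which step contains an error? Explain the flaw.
Step 2: Add numerators and denominators: (2+1)/(2+6)

Step 2 incorrectly adds fractions by separately adding numerators and denominators. This is wrong. The correct method requires a common denominator: 2/2 + 1/6 = (2×6 + 1×2)/(2×6) = 14/12 = 7/6. The method used gives 3/8, which is different.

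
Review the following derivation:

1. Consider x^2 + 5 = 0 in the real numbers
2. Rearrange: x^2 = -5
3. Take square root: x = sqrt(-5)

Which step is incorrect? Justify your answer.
Step 3: Take square root: x = sqrt(-5)

Step 3 takes the square root of -5, which is negative. In the real number system, the square root of a negative number is undefined. The equation x^2 + 5 = 0 has no real solutions. Square roots of negative numbers only exist in the complex numbers.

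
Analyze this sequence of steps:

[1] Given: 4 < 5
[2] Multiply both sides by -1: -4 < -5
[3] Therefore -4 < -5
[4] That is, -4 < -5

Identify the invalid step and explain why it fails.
Step 2: Multiply both sides by -1: -4 < -5

Step 2 multiplies both sides by -1 but fails to reverse the inequality sign. When multiplying (or dividing) an inequality by a negative number, the direction must be reversed. Since 4 < 5, we should get -4 > -5, i.e., -4 > -5.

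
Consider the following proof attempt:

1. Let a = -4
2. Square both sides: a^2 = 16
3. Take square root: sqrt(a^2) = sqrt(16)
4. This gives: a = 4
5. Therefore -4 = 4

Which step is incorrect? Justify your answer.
Step 4: This gives: a = 4

Step 4 incorrectly states that sqrt(a^2) = a. The correct identity is sqrt(a^2) = |a|. Since a = -4 < 0, we have sqrt(a^2) = |-4| = 4, not a = -4.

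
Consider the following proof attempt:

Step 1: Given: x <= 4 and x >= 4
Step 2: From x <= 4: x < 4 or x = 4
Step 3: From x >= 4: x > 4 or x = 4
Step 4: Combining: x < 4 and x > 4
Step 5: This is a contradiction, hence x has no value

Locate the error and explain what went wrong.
Step 4: Combining: x < 4 and x > 4

Step 4 incorrectly combines the conditions. From x <= 4 and x >= 4, the intersection is x = 4. The error treats the 'or' cases as 'and' requirements. The correct conclusion is that x = 4 is the unique solution, not that no solution exists.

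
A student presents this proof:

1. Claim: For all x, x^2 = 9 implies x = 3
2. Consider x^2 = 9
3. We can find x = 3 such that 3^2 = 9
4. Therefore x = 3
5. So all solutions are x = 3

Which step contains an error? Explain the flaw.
Step 4: Therefore x = 3

Step 4 incorrectly concludes that x = 3 is the only solution. The proof shows that x = 3 is A solution (existence), but does not show it is the ONLY solution (uniqueness). In fact, x = -3 is also a solution since (-3)^2 = 9. Finding one solution doesn't prove there are no others.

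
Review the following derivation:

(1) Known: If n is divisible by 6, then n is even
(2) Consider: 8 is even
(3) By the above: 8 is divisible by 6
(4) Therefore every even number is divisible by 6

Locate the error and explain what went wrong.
Step 3: By the above: 8 is divisible by 6

Step 3 commits the fallacy of affirming the consequent. The known fact 'divisible by 6 → even' does NOT imply 'even → divisible by 6'. That would be the converse, which is false. For example, 8 is even but 8 ÷ 6 = 1.33, which is not an integer.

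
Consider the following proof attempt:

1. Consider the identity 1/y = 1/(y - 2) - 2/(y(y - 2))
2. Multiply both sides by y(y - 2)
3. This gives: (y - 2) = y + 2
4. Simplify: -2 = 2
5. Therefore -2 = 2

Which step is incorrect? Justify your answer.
Step 3: This gives: (y - 2) = y + 2

Step 3 makes a sign error when clearing denominators. Multiplying -2/(y(y - 2)) by y(y - 2) gives -2, not +2. The correct result is (y - 2) = y - 2, which is trivially true, not (y - 2) = y + 2. (Step 1 is a valid identity: 1/(y - 2) - 2/(y(y - 2)) = (y - 2)/(y(y - 2)) = 1/y.)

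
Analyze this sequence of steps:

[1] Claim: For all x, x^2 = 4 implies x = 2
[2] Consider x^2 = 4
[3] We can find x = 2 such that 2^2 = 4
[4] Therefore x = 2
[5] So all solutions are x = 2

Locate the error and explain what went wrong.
Step 4: Therefore x = 2

Step 4 incorrectly concludes that x = 2 is the only solution. The proof shows that x = 2 is A solution (existence), but does not show it is the ONLY solution (uniqueness). In fact, x = -2 is also a solution since (-2)^2 = 4. Finding one solution doesn't prove there are no others.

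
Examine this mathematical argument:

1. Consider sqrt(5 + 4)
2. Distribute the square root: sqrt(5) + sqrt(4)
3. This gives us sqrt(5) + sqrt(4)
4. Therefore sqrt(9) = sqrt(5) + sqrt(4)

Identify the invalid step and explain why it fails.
Step 2: Distribute the square root: sqrt(5) + sqrt(4)

Step 2 incorrectly 'distributes' the square root over addition. The square root function does not distribute: sqrt(a + b) ≠ sqrt(a) + sqrt(b). In fact, sqrt(5 + 4) = sqrt(9) ≈ 3.0000, while sqrt(5) + sqrt(4) ≈ 4.2361.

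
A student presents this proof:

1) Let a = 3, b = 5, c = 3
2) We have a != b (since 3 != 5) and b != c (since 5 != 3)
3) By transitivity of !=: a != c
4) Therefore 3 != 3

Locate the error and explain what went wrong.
Step 3: By transitivity of !=: a != c

Step 3 incorrectly applies transitivity to the '!=' relation. Transitivity states: if a R b and b R c, then a R c. However, '!=' is not transitive. Counterexample: 3 != 5 and 5 != 3, but 3 = 3 (both equal 3). Transitivity holds for relations like <, <=, =, but not for !=.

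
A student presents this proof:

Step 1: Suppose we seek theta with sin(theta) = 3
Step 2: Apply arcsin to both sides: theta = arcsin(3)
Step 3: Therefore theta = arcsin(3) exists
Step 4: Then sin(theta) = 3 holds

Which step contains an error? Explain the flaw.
Step 2: Apply arcsin to both sides: theta = arcsin(3)

Step 2 applies arcsin to 3. However, arcsin(x) is only defined for x in [-1, 1] because sin(theta) can only produce values in that range. Since |3| > 1, arcsin(3) is undefined. There is no angle whose sine equals 3.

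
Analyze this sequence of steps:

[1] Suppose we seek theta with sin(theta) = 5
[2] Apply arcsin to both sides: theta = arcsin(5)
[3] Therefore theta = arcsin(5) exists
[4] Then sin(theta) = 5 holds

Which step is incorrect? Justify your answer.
Step 2: Apply arcsin to both sides: theta = arcsin(5)

Step 2 applies arcsin to 5. However, arcsin(x) is only defined for x in [-1, 1] because sin(theta) can only produce values in that range. Since |5| > 1, arcsin(5) is undefined. There is no angle whose sine equals 5.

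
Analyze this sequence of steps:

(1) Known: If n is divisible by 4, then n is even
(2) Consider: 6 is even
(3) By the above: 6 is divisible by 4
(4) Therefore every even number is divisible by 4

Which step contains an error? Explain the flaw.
Step 3: By the above: 6 is divisible by 4

Step 3 commits the fallacy of affirming the consequent. The known fact 'divisible by 4 → even' does NOT imply 'even → divisible by 4'. That would be the converse, which is false. For example, 6 is even but 6 ÷ 4 = 1.50, which is not an integer.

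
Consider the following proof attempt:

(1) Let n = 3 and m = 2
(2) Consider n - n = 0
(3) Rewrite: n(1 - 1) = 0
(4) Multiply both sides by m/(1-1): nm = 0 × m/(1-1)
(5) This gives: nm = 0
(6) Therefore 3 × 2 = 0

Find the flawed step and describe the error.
Step 4: Multiply both sides by m/(1-1): nm = 0 × m/(1-1)

Step 4 multiplies both sides by m/(1-1). However, 1-1 = 0, so this is multiplication by m/0, which is undefined. We cannot multiply by an undefined expression.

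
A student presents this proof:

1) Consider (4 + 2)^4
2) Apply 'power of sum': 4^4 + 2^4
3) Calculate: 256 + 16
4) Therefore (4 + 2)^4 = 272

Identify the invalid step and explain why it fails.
Step 2: Apply 'power of sum': 4^4 + 2^4

Step 2 incorrectly applies a non-existent rule '(a+b)^n = a^n + b^n'. This is false in general. The correct expansion uses the binomial theorem. The actual value is (4 + 2)^4 = 6^4 = 1296, not 272.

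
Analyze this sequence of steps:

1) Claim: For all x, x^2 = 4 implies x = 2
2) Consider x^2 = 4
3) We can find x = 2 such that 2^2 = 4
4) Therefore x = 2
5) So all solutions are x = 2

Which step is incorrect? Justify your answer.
Step 4: Therefore x = 2

Step 4 incorrectly concludes that x = 2 is the only solution. The proof shows that x = 2 is A solution (existence), but does not show it is the ONLY solution (uniqueness). In fact, x = -2 is also a solution since (-2)^2 = 4. Finding one solution doesn't prove there are no others.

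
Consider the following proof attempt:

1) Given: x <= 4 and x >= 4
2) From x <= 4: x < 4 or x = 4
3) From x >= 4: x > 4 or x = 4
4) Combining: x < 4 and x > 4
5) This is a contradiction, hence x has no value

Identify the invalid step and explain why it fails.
Step 4: Combining: x < 4 and x > 4

Step 4 incorrectly combines the conditions. From x <= 4 and x >= 4, the intersection is x = 4. The error treats the 'or' cases as 'and' requirements. The correct conclusion is that x = 4 is the unique solution, not that no solution exists.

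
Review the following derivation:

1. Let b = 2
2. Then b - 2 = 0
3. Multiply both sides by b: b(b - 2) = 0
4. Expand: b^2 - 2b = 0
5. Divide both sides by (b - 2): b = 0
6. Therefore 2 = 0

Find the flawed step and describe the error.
Step 5: Divide both sides by (b - 2): b = 0

Step 5 divides both sides by (b - 2). However, since b = 2, we have (b - 2) = 0. Division by zero is undefined, making this step invalid.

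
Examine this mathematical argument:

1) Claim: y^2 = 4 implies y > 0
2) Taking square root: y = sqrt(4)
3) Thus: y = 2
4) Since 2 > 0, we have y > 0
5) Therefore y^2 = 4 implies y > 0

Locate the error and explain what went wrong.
Step 2: Taking square root: y = sqrt(4)

Step 2 takes the square root and assumes the positive root only. The equation y^2 = 4 actually has two solutions: y = 2 and y = -2. The proof silently assumes y > 0 without justification, then uses this assumption to conclude y > 0, which is circular. The counterexample y = -2 shows the claim is false.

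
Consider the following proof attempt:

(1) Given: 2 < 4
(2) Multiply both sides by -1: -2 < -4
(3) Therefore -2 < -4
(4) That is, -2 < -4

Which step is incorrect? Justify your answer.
Step 2: Multiply both sides by -1: -2 < -4

Step 2 multiplies both sides by -1 but fails to reverse the inequality sign. When multiplying (or dividing) an inequality by a negative number, the direction must be reversed. Since 2 < 4, we should get -2 > -4, i.e., -2 > -4.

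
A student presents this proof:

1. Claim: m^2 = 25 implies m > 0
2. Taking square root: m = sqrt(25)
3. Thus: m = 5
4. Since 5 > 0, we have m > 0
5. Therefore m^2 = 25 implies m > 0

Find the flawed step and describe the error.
Step 2: Taking square root: m = sqrt(25)

Step 2 takes the square root and assumes the positive root only. The equation m^2 = 25 actually has two solutions: m = 5 and m = -5. The proof silently assumes m > 0 without justification, then uses this assumption to conclude m > 0, which is circular. The counterexample m = -5 shows the claim is false.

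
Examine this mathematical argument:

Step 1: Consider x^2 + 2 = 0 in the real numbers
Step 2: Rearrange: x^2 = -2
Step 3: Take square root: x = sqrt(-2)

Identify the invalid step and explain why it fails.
Step 3: Take square root: x = sqrt(-2)

Step 3 takes the square root of -2, which is negative. In the real number system, the square root of a negative number is undefined. The equation x^2 + 2 = 0 has no real solutions. Square roots of negative numbers only exist in the complex numbers.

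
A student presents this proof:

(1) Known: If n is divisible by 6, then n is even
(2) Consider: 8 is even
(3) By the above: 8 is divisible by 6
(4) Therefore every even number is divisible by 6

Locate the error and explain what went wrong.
Step 3: By the above: 8 is divisible by 6

Step 3 commits the fallacy of affirming the consequent. The known fact 'divisible by 6 → even' does NOT imply 'even → divisible by 6'. That would be the converse, which is false. For example, 8 is even but 8 ÷ 6 = 1.33, which is not an integer.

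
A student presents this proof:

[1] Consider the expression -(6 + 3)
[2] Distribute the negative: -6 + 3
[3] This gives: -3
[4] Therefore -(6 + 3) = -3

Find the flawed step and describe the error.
Step 2: Distribute the negative: -6 + 3

Step 2 incorrectly distributes the negative sign. The correct distribution is -(6 + 3) = -6 - 3 = -9. The negative must be applied to both terms, not just the first. The error treats -(6 + 3) as -6 + 3, which equals -3 instead of -9.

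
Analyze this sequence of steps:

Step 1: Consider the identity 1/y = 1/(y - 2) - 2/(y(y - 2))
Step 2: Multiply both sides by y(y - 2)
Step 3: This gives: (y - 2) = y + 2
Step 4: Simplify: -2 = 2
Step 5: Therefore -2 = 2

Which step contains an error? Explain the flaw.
Step 3: This gives: (y - 2) = y + 2

Step 3 makes a sign error when clearing denominators. Multiplying -2/(y(y - 2)) by y(y - 2) gives -2, not +2. The correct result is (y - 2) = y - 2, which is trivially true, not (y - 2) = y + 2. (Step 1 is a valid identity: 1/(y - 2) - 2/(y(y - 2)) = (y - 2)/(y(y - 2)) = 1/y.)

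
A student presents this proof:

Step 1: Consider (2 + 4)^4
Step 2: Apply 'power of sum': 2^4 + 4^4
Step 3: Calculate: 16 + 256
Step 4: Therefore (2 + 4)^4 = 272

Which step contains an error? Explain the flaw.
Step 2: Apply 'power of sum': 2^4 + 4^4

Step 2 incorrectly applies a non-existent rule '(a+b)^n = a^n + b^n'. This is false in general. The correct expansion uses the binomial theorem. The actual value is (2 + 4)^4 = 6^4 = 1296, not 272.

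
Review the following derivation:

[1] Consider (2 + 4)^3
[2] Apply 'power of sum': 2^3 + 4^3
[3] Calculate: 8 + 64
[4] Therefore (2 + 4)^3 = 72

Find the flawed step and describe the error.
Step 2: Apply 'power of sum': 2^3 + 4^3

Step 2 incorrectly applies a non-existent rule '(a+b)^n = a^n + b^n'. This is false in general. The correct expansion uses the binomial theorem. The actual value is (2 + 4)^3 = 6^3 = 216, not 72.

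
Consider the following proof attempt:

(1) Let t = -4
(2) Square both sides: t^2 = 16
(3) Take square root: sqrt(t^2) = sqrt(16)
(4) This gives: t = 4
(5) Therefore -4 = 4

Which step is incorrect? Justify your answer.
Step 4: This gives: t = 4

Step 4 incorrectly states that sqrt(t^2) = t. The correct identity is sqrt(t^2) = |t|. Since t = -4 < 0, we have sqrt(t^2) = |-4| = 4, not t = -4.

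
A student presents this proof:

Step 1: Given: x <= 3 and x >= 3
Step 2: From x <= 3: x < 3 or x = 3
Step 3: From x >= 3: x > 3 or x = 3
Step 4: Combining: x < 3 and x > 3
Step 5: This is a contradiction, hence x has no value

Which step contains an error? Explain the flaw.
Step 4: Combining: x < 3 and x > 3

Step 4 incorrectly combines the conditions. From x <= 3 and x >= 3, the intersection is x = 3. The error treats the 'or' cases as 'and' requirements. The correct conclusion is that x = 3 is the unique solution, not that no solution exists.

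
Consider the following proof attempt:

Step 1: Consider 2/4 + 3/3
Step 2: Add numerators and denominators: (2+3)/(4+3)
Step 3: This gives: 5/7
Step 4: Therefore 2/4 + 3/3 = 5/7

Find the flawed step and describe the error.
Step 2: Add numerators and denominators: (2+3)/(4+3)

Step 2 incorrectly adds fractions by separately adding numerators and denominators. This is wrong. The correct method requires a common denominator: 2/4 + 3/3 = (2×3 + 3×4)/(4×3) = 18/12 = 3/2. The method used gives 5/7, which is different.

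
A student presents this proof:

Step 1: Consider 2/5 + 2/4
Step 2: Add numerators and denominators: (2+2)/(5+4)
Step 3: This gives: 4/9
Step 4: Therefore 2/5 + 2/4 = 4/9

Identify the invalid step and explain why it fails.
Step 2: Add numerators and denominators: (2+2)/(5+4)

Step 2 incorrectly adds fractions by separately adding numerators and denominators. This is wrong. The correct method requires a common denominator: 2/5 + 2/4 = (2×4 + 2×5)/(5×4) = 18/20 = 9/10. The method used gives 4/9, which is different.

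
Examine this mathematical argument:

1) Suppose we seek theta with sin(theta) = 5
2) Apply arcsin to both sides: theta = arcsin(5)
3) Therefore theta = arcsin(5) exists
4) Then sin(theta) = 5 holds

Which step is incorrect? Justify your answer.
Step 2: Apply arcsin to both sides: theta = arcsin(5)

Step 2 applies arcsin to 5. However, arcsin(x) is only defined for x in [-1, 1] because sin(theta) can only produce values in that range. Since |5| > 1, arcsin(5) is undefined. There is no angle whose sine equals 5.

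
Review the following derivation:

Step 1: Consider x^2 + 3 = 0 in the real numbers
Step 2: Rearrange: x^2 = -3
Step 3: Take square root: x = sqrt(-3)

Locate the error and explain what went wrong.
Step 3: Take square root: x = sqrt(-3)

Step 3 takes the square root of -3, which is negative. In the real number system, the square root of a negative number is undefined. The equation x^2 + 3 = 0 has no real solutions. Square roots of negative numbers only exist in the complex numbers.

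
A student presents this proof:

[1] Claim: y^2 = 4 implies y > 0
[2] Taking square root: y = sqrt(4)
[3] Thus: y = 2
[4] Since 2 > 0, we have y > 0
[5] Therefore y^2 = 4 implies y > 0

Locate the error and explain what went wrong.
Step 2: Taking square root: y = sqrt(4)

Step 2 takes the square root and assumes the positive root only. The equation y^2 = 4 actually has two solutions: y = 2 and y = -2. The proof silently assumes y > 0 without justification, then uses this assumption to conclude y > 0, which is circular. The counterexample y = -2 shows the claim is false.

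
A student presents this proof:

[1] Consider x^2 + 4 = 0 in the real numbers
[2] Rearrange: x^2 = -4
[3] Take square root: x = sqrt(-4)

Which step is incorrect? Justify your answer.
Step 3: Take square root: x = sqrt(-4)

Step 3 takes the square root of -4, which is negative. In the real number system, the square root of a negative number is undefined. The equation x^2 + 4 = 0 has no real solutions. Square roots of negative numbers only exist in the complex numbers.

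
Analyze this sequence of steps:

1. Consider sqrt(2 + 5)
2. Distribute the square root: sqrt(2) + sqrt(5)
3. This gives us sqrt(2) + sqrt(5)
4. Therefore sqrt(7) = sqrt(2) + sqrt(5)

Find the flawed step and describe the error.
Step 2: Distribute the square root: sqrt(2) + sqrt(5)

Step 2 incorrectly 'distributes' the square root over addition. The square root function does not distribute: sqrt(a + b) ≠ sqrt(a) + sqrt(b). In fact, sqrt(2 + 5) = sqrt(7) ≈ 2.6458, while sqrt(2) + sqrt(5) ≈ 3.6503.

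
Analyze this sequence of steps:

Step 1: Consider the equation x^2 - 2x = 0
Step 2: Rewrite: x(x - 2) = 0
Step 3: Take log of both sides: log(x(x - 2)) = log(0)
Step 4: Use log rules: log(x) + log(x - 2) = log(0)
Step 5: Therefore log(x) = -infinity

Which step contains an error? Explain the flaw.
Step 3: Take log of both sides: log(x(x - 2)) = log(0)

Step 3 takes the logarithm of both sides, resulting in log(0) on the right side. The logarithm is only defined for positive numbers; log(0) is undefined (approaches negative infinity). This operation is invalid.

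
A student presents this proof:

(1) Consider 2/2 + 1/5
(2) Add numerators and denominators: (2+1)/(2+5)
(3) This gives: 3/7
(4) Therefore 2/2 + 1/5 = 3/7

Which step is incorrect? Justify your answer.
Step 2: Add numerators and denominators: (2+1)/(2+5)

Step 2 incorrectly adds fractions by separately adding numerators and denominators. This is wrong. The correct method requires a common denominator: 2/2 + 1/5 = (2×5 + 1×2)/(2×5) = 12/10 = 6/5. The method used gives 3/7, which is different.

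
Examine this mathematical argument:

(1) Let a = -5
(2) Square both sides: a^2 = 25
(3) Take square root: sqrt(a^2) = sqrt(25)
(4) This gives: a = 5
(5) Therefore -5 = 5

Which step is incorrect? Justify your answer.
Step 4: This gives: a = 5

Step 4 incorrectly states that sqrt(a^2) = a. The correct identity is sqrt(a^2) = |a|. Since a = -5 < 0, we have sqrt(a^2) = |-5| = 5, not a = -5.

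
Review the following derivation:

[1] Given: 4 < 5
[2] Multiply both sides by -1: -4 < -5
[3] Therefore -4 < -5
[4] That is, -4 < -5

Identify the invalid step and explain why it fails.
Step 2: Multiply both sides by -1: -4 < -5

Step 2 multiplies both sides by -1 but fails to reverse the inequality sign. When multiplying (or dividing) an inequality by a negative number, the direction must be reversed. Since 4 < 5, we should get -4 > -5, i.e., -4 > -5.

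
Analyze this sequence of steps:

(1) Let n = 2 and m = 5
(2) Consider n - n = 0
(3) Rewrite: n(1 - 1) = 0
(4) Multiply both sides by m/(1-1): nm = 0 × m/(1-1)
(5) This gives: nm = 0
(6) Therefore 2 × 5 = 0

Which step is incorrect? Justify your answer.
Step 4: Multiply both sides by m/(1-1): nm = 0 × m/(1-1)

Step 4 multiplies both sides by m/(1-1). However, 1-1 = 0, so this is multiplication by m/0, which is undefined. We cannot multiply by an undefined expression.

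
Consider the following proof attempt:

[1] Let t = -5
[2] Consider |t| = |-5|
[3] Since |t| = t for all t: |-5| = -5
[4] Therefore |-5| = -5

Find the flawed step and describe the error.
Step 3: Since |t| = t for all t: |-5| = -5

Step 3 incorrectly states that |t| = t for all t. The correct definition is |t| = t when t >= 0, and |t| = -t when t < 0. Since -5 < 0, we have |-5| = -(-5) = 5, not -5.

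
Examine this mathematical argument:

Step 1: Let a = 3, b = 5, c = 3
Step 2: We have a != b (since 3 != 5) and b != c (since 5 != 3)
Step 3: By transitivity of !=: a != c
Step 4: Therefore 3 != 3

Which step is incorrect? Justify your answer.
Step 3: By transitivity of !=: a != c

Step 3 incorrectly applies transitivity to the '!=' relation. Transitivity states: if a R b and b R c, then a R c. However, '!=' is not transitive. Counterexample: 3 != 5 and 5 != 3, but 3 = 3 (both equal 3). Transitivity holds for relations like <, <=, =, but not for !=.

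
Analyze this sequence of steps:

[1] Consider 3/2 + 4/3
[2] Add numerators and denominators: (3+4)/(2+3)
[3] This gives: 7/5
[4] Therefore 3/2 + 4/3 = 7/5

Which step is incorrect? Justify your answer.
Step 2: Add numerators and denominators: (3+4)/(2+3)

Step 2 incorrectly adds fractions by separately adding numerators and denominators. This is wrong. The correct method requires a common denominator: 3/2 + 4/3 = (3×3 + 4×2)/(2×3) = 17/6 = 17/6. The method used gives 7/5, which is different.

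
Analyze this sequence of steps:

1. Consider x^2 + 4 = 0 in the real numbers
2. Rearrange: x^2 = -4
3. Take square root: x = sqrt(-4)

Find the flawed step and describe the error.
Step 3: Take square root: x = sqrt(-4)

Step 3 takes the square root of -4, which is negative. In the real number system, the square root of a negative number is undefined. The equation x^2 + 4 = 0 has no real solutions. Square roots of negative numbers only exist in the complex numbers.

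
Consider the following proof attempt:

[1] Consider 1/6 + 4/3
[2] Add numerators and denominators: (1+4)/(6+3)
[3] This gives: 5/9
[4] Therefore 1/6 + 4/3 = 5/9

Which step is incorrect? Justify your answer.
Step 2: Add numerators and denominators: (1+4)/(6+3)

Step 2 incorrectly adds fractions by separately adding numerators and denominators. This is wrong. The correct method requires a common denominator: 1/6 + 4/3 = (1×3 + 4×6)/(6×3) = 27/18 = 3/2. The method used gives 5/9, which is different.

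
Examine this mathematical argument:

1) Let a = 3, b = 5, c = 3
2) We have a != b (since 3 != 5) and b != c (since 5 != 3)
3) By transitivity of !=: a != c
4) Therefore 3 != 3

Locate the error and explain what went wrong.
Step 3: By transitivity of !=: a != c

Step 3 incorrectly applies transitivity to the '!=' relation. Transitivity states: if a R b and b R c, then a R c. However, '!=' is not transitive. Counterexample: 3 != 5 and 5 != 3, but 3 = 3 (both equal 3). Transitivity holds for relations like <, <=, =, but not for !=.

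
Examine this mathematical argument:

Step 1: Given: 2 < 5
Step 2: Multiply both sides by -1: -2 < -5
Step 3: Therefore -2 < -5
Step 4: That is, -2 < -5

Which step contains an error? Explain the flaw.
Step 2: Multiply both sides by -1: -2 < -5

Step 2 multiplies both sides by -1 but fails to reverse the inequality sign. When multiplying (or dividing) an inequality by a negative number, the direction must be reversed. Since 2 < 5, we should get -2 > -5, i.e., -2 > -5.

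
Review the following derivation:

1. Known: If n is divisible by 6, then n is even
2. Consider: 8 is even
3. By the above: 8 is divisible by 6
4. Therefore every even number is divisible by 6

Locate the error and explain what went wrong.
Step 3: By the above: 8 is divisible by 6

Step 3 commits the fallacy of affirming the consequent. The known fact 'divisible by 6 → even' does NOT imply 'even → divisible by 6'. That would be the converse, which is false. For example, 8 is even but 8 ÷ 6 = 1.33, which is not an integer.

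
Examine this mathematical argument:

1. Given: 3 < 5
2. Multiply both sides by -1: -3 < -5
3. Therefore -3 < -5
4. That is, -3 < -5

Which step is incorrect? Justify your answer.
Step 2: Multiply both sides by -1: -3 < -5

Step 2 multiplies both sides by -1 but fails to reverse the inequality sign. When multiplying (or dividing) an inequality by a negative number, the direction must be reversed. Since 3 < 5, we should get -3 > -5, i.e., -3 > -5.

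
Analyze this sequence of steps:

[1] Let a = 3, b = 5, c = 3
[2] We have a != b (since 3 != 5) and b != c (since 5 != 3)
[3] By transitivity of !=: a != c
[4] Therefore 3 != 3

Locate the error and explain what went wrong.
Step 3: By transitivity of !=: a != c

Step 3 incorrectly applies transitivity to the '!=' relation. Transitivity states: if a R b and b R c, then a R c. However, '!=' is not transitive. Counterexample: 3 != 5 and 5 != 3, but 3 = 3 (both equal 3). Transitivity holds for relations like <, <=, =, but not for !=.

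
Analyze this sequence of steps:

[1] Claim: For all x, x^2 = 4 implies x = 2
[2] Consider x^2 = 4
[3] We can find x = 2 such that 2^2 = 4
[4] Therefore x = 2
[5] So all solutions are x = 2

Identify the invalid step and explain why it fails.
Step 4: Therefore x = 2

Step 4 incorrectly concludes that x = 2 is the only solution. The proof shows that x = 2 is A solution (existence), but does not show it is the ONLY solution (uniqueness). In fact, x = -2 is also a solution since (-2)^2 = 4. Finding one solution doesn't prove there are no others.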